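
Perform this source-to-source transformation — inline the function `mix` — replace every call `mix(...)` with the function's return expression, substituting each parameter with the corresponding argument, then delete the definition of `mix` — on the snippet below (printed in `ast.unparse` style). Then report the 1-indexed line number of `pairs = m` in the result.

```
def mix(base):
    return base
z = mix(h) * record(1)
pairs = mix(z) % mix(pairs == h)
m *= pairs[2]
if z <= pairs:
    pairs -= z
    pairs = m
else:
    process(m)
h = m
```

6

Transformed code:
z = h * record(1)
pairs = z % (pairs == h)
m *= pairs[2]
if z <= pairs:
    pairs -= z
    pairs = m
else:
    process(m)
h = m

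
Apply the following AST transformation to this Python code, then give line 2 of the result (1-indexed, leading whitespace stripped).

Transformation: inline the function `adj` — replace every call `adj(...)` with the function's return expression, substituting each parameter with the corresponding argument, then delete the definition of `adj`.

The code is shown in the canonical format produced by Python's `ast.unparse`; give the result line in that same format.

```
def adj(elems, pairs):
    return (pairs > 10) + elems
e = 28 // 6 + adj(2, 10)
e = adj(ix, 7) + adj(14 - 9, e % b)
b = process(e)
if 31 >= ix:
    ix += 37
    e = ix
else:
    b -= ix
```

Transformed code:
e = 28 // 6 + ((10 > 10) + 2)
e = (7 > 10) + ix + ((e % b > 10) + (14 - 9))
b = process(e)
if 31 >= ix:
    ix += 37
    e = ix
else:
    b -= ix

e = (7 > 10) + ix + ((e % b > 10) + (14 - 9))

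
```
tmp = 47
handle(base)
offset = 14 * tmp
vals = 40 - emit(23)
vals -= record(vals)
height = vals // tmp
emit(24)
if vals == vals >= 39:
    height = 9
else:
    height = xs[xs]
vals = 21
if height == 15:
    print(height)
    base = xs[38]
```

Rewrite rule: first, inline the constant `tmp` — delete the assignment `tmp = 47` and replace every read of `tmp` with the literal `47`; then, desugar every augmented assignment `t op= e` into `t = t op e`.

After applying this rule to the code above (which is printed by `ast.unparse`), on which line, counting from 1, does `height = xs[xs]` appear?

10

Transformed code:
handle(base)
offset = 14 * 47
vals = 40 - emit(23)
vals = vals - record(vals)
height = vals // 47
emit(24)
if vals == vals >= 39:
    height = 9
else:
    height = xs[xs]
vals = 21
if height == 15:
    print(height)
    base = xs[38]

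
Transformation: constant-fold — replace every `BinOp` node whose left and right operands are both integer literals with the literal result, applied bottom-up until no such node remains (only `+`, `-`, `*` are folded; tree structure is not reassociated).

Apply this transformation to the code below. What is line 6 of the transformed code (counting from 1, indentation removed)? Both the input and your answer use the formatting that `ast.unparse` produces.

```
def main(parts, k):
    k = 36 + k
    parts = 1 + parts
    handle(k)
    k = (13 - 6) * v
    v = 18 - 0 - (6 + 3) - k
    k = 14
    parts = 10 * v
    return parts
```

v = 9 - k

Transformed code:
def main(parts, k):
    k = 36 + k
    parts = 1 + parts
    handle(k)
    k = 7 * v
    v = 9 - k
    k = 14
    parts = 10 * v
    return parts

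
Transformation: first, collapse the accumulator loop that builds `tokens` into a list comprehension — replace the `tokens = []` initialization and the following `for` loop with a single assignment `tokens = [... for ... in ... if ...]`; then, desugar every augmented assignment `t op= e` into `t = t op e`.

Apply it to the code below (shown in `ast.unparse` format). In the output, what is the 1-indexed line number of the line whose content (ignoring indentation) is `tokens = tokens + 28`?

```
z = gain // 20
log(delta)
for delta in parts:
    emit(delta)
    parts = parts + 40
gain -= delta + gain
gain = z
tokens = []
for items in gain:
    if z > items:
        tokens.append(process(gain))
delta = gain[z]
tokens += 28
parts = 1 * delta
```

Transformed code:
z = gain // 20
log(delta)
for delta in parts:
    emit(delta)
    parts = parts + 40
gain = gain - (delta + gain)
gain = z
tokens = [process(gain) for items in gain if z > items]
delta = gain[z]
tokens = tokens + 28
parts = 1 * delta

10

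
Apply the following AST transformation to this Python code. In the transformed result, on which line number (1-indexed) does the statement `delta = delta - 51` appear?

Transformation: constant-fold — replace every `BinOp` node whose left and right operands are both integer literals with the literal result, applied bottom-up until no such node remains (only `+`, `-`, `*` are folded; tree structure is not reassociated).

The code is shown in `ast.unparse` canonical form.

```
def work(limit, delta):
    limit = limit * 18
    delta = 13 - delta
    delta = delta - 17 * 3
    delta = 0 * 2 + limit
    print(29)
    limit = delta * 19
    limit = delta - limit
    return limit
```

4

Transformed code:
def work(limit, delta):
    limit = limit * 18
    delta = 13 - delta
    delta = delta - 51
    delta = 0 + limit
    print(29)
    limit = delta * 19
    limit = delta - limit
    return limit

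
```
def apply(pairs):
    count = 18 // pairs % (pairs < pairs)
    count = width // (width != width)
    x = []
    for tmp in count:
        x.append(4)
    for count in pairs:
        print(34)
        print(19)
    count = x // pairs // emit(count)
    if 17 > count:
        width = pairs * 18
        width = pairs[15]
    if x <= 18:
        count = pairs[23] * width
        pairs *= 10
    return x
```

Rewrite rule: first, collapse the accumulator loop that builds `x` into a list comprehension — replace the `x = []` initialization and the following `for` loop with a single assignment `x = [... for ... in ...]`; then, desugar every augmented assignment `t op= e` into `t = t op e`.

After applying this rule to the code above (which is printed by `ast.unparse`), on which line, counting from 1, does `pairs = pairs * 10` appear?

14

Transformed code:
def apply(pairs):
    count = 18 // pairs % (pairs < pairs)
    count = width // (width != width)
    x = [4 for tmp in count]
    for count in pairs:
        print(34)
        print(19)
    count = x // pairs // emit(count)
    if 17 > count:
        width = pairs * 18
        width = pairs[15]
    if x <= 18:
        count = pairs[23] * width
        pairs = pairs * 10
    return x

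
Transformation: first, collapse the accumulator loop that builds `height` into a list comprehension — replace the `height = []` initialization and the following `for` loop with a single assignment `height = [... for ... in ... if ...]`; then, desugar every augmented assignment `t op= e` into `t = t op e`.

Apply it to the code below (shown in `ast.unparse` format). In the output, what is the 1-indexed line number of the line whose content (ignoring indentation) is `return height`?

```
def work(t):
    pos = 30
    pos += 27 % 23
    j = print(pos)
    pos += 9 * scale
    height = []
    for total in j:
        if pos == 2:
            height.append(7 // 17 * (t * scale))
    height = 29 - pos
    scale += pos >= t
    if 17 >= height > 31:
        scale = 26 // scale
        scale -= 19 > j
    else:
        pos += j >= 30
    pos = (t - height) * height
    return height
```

15

Transformed code:
def work(t):
    pos = 30
    pos = pos + 27 % 23
    j = print(pos)
    pos = pos + 9 * scale
    height = [7 // 17 * (t * scale) for total in j if pos == 2]
    height = 29 - pos
    scale = scale + (pos >= t)
    if 17 >= height > 31:
        scale = 26 // scale
        scale = scale - (19 > j)
    else:
        pos = pos + (j >= 30)
    pos = (t - height) * height
    return height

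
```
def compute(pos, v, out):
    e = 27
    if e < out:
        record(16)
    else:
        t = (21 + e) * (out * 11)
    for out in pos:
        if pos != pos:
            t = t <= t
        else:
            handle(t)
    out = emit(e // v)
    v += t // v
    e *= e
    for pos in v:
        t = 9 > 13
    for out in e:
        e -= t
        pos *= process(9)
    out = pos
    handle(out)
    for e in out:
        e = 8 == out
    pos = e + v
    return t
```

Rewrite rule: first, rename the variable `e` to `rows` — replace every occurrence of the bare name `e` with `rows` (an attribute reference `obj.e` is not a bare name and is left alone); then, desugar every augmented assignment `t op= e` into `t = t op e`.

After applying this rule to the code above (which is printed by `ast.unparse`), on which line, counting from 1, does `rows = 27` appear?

Transformed code:
def compute(pos, v, out):
    rows = 27
    if rows < out:
        record(16)
    else:
        t = (21 + rows) * (out * 11)
    for out in pos:
        if pos != pos:
            t = t <= t
        else:
            handle(t)
    out = emit(rows // v)
    v = v + t // v
    rows = rows * rows
    for pos in v:
        t = 9 > 13
    for out in rows:
        rows = rows - t
        pos = pos * process(9)
    out = pos
    handle(out)
    for rows in out:
        rows = 8 == out
    pos = rows + v
    return t

2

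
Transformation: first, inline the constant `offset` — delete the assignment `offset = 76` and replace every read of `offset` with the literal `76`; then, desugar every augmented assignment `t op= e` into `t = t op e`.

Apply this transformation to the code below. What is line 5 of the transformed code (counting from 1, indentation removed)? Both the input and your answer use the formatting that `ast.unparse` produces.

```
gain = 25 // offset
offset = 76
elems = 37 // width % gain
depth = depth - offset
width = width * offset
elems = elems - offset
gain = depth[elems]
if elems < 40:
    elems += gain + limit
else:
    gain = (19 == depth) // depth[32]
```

elems = elems - 76

Transformed code:
gain = 25 // 76
elems = 37 // width % gain
depth = depth - 76
width = width * 76
elems = elems - 76
gain = depth[elems]
if elems < 40:
    elems = elems + (gain + limit)
else:
    gain = (19 == depth) // depth[32]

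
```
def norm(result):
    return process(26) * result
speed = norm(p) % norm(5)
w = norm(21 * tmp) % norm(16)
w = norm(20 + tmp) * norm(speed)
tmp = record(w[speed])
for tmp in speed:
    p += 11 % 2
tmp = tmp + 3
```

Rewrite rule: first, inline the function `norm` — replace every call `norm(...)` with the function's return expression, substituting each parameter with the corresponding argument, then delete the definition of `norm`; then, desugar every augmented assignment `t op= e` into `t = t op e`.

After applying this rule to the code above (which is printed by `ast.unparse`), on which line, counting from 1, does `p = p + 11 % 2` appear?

6

Transformed code:
speed = process(26) * p % (process(26) * 5)
w = process(26) * (21 * tmp) % (process(26) * 16)
w = process(26) * (20 + tmp) * (process(26) * speed)
tmp = record(w[speed])
for tmp in speed:
    p = p + 11 % 2
tmp = tmp + 3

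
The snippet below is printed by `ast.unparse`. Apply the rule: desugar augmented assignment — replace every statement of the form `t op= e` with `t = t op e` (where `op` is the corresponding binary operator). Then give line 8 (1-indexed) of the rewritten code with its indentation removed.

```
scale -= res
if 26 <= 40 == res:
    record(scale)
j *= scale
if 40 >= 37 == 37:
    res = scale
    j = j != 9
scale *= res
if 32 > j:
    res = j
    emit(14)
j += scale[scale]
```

Transformed code:
scale = scale - res
if 26 <= 40 == res:
    record(scale)
j = j * scale
if 40 >= 37 == 37:
    res = scale
    j = j != 9
scale = scale * res
if 32 > j:
    res = j
    emit(14)
j = j + scale[scale]

scale = scale * res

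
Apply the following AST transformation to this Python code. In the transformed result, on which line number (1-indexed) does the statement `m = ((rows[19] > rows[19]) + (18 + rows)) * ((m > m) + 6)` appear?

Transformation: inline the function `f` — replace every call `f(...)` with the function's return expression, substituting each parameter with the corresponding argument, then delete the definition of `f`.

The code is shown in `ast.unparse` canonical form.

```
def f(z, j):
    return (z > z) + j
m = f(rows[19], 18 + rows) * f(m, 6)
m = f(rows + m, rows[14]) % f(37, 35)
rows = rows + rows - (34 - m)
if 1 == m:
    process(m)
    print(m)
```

Transformed code:
m = ((rows[19] > rows[19]) + (18 + rows)) * ((m > m) + 6)
m = ((rows + m > rows + m) + rows[14]) % ((37 > 37) + 35)
rows = rows + rows - (34 - m)
if 1 == m:
    process(m)
    print(m)

1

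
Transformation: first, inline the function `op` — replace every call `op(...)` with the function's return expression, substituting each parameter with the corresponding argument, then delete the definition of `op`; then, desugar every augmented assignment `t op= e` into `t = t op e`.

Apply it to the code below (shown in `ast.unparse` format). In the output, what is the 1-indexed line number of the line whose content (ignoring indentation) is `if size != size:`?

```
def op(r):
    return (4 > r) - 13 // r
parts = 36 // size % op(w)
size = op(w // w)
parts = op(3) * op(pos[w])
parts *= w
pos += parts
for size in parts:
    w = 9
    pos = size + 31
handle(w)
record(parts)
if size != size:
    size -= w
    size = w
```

11

Transformed code:
parts = 36 // size % ((4 > w) - 13 // w)
size = (4 > w // w) - 13 // (w // w)
parts = ((4 > 3) - 13 // 3) * ((4 > pos[w]) - 13 // pos[w])
parts = parts * w
pos = pos + parts
for size in parts:
    w = 9
    pos = size + 31
handle(w)
record(parts)
if size != size:
    size = size - w
    size = w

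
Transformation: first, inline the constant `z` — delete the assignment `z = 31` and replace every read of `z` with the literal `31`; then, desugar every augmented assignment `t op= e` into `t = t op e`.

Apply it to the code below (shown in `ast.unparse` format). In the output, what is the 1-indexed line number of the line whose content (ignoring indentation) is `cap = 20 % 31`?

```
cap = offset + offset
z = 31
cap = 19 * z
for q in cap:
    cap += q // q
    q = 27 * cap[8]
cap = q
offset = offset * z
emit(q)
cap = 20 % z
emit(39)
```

Transformed code:
cap = offset + offset
cap = 19 * 31
for q in cap:
    cap = cap + q // q
    q = 27 * cap[8]
cap = q
offset = offset * 31
emit(q)
cap = 20 % 31
emit(39)

9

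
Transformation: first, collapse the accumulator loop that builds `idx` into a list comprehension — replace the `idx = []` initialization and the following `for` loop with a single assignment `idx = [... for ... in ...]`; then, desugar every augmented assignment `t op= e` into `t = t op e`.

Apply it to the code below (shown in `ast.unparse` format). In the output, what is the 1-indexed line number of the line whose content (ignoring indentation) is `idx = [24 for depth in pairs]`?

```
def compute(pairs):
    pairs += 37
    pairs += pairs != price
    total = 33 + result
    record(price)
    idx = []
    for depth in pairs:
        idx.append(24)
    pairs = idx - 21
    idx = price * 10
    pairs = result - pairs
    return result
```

Transformed code:
def compute(pairs):
    pairs = pairs + 37
    pairs = pairs + (pairs != price)
    total = 33 + result
    record(price)
    idx = [24 for depth in pairs]
    pairs = idx - 21
    idx = price * 10
    pairs = result - pairs
    return result

6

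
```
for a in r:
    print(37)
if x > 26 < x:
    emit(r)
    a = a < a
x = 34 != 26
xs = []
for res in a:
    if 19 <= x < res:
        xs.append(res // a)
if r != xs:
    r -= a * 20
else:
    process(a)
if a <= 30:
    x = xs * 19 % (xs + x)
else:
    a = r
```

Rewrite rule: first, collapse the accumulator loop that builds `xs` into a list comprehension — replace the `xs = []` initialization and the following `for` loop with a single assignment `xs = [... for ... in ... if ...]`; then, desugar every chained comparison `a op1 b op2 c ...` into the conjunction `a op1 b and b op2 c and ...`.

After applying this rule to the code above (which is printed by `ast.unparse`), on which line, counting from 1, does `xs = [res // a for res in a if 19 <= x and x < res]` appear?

7

Transformed code:
for a in r:
    print(37)
if x > 26 and 26 < x:
    emit(r)
    a = a < a
x = 34 != 26
xs = [res // a for res in a if 19 <= x and x < res]
if r != xs:
    r -= a * 20
else:
    process(a)
if a <= 30:
    x = xs * 19 % (xs + x)
else:
    a = r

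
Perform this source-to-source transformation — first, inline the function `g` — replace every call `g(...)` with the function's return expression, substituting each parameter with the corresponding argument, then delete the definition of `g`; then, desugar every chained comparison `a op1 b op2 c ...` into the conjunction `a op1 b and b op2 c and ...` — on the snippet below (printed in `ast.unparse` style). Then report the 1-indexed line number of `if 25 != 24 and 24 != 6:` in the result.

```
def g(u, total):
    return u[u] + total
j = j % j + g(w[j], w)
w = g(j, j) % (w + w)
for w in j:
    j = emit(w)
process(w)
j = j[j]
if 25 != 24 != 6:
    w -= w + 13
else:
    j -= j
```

7

Transformed code:
j = j % j + (w[j][w[j]] + w)
w = (j[j] + j) % (w + w)
for w in j:
    j = emit(w)
process(w)
j = j[j]
if 25 != 24 and 24 != 6:
    w -= w + 13
else:
    j -= j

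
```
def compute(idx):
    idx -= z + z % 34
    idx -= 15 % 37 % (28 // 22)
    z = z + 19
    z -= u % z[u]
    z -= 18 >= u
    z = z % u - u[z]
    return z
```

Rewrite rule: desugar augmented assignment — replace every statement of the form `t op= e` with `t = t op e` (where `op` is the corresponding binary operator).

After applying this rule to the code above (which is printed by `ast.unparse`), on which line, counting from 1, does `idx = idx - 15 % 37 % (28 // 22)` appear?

Transformed code:
def compute(idx):
    idx = idx - (z + z % 34)
    idx = idx - 15 % 37 % (28 // 22)
    z = z + 19
    z = z - u % z[u]
    z = z - (18 >= u)
    z = z % u - u[z]
    return z

3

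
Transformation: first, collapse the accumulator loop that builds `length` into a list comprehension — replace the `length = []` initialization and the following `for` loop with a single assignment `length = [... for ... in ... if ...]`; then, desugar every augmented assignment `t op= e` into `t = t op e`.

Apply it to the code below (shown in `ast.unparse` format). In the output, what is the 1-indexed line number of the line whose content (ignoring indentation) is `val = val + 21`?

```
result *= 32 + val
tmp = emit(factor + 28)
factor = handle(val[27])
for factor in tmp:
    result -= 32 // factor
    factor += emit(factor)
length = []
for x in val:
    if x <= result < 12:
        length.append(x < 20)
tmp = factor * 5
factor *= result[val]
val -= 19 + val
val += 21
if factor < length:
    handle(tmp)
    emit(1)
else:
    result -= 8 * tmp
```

Transformed code:
result = result * (32 + val)
tmp = emit(factor + 28)
factor = handle(val[27])
for factor in tmp:
    result = result - 32 // factor
    factor = factor + emit(factor)
length = [x < 20 for x in val if x <= result < 12]
tmp = factor * 5
factor = factor * result[val]
val = val - (19 + val)
val = val + 21
if factor < length:
    handle(tmp)
    emit(1)
else:
    result = result - 8 * tmp

11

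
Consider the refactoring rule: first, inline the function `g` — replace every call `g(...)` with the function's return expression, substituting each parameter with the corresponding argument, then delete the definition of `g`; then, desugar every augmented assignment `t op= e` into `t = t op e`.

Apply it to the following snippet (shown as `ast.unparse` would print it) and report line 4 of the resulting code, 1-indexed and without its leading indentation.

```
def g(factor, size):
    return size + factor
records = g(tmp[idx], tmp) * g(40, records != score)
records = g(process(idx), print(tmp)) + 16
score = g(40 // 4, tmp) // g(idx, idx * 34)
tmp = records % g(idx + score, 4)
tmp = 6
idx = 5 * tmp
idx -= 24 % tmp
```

tmp = records % (4 + (idx + score))

Transformed code:
records = (tmp + tmp[idx]) * ((records != score) + 40)
records = print(tmp) + process(idx) + 16
score = (tmp + 40 // 4) // (idx * 34 + idx)
tmp = records % (4 + (idx + score))
tmp = 6
idx = 5 * tmp
idx = idx - 24 % tmp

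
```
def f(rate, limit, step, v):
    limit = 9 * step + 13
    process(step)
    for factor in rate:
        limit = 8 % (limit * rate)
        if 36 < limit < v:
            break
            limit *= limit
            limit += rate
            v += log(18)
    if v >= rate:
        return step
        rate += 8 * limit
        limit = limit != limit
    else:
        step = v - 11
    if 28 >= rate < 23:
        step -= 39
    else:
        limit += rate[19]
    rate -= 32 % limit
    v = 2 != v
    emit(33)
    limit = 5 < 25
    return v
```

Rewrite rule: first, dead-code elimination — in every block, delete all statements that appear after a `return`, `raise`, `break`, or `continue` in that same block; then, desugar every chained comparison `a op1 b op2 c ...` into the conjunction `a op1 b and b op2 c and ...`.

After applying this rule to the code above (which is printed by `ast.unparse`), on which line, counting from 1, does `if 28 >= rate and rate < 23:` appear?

12

Transformed code:
def f(rate, limit, step, v):
    limit = 9 * step + 13
    process(step)
    for factor in rate:
        limit = 8 % (limit * rate)
        if 36 < limit and limit < v:
            break
    if v >= rate:
        return step
    else:
        step = v - 11
    if 28 >= rate and rate < 23:
        step -= 39
    else:
        limit += rate[19]
    rate -= 32 % limit
    v = 2 != v
    emit(33)
    limit = 5 < 25
    return v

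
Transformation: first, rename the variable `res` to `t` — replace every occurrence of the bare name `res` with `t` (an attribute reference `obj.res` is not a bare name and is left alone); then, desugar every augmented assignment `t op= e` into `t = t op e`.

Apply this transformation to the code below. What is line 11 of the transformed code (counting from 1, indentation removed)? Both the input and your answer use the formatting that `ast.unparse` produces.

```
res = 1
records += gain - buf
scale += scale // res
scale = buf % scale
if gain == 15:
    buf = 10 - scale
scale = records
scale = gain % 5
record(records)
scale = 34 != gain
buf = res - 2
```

Transformed code:
t = 1
records = records + (gain - buf)
scale = scale + scale // t
scale = buf % scale
if gain == 15:
    buf = 10 - scale
scale = records
scale = gain % 5
record(records)
scale = 34 != gain
buf = t - 2

buf = t - 2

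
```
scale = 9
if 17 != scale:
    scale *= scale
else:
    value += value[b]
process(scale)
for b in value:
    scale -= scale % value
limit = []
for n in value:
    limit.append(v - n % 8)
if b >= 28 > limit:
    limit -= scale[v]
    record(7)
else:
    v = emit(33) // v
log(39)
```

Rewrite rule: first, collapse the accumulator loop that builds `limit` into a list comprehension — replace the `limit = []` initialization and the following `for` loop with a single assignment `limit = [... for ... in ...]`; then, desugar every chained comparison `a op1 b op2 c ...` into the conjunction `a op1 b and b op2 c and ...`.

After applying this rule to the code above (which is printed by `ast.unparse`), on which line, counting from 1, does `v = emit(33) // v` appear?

Transformed code:
scale = 9
if 17 != scale:
    scale *= scale
else:
    value += value[b]
process(scale)
for b in value:
    scale -= scale % value
limit = [v - n % 8 for n in value]
if b >= 28 and 28 > limit:
    limit -= scale[v]
    record(7)
else:
    v = emit(33) // v
log(39)

14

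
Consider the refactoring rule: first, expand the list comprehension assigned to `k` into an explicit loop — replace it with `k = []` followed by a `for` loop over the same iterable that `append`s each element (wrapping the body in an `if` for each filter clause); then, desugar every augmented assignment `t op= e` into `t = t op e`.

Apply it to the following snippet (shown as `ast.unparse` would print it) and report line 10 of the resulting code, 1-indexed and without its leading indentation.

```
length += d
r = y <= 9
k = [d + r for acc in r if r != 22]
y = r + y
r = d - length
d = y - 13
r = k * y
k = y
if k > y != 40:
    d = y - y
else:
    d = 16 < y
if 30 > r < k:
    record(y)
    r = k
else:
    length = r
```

r = k * y

Transformed code:
length = length + d
r = y <= 9
k = []
for acc in r:
    if r != 22:
        k.append(d + r)
y = r + y
r = d - length
d = y - 13
r = k * y
k = y
if k > y != 40:
    d = y - y
else:
    d = 16 < y
if 30 > r < k:
    record(y)
    r = k
else:
    length = r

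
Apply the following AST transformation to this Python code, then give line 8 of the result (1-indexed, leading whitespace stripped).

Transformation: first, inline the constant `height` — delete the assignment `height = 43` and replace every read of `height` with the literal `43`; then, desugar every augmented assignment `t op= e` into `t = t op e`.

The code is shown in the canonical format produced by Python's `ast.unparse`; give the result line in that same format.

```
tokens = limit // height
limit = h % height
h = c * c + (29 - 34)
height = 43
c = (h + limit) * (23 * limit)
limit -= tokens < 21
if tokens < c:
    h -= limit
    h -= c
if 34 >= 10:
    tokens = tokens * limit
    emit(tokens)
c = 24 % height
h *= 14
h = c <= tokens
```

Transformed code:
tokens = limit // 43
limit = h % 43
h = c * c + (29 - 34)
c = (h + limit) * (23 * limit)
limit = limit - (tokens < 21)
if tokens < c:
    h = h - limit
    h = h - c
if 34 >= 10:
    tokens = tokens * limit
    emit(tokens)
c = 24 % 43
h = h * 14
h = c <= tokens

h = h - c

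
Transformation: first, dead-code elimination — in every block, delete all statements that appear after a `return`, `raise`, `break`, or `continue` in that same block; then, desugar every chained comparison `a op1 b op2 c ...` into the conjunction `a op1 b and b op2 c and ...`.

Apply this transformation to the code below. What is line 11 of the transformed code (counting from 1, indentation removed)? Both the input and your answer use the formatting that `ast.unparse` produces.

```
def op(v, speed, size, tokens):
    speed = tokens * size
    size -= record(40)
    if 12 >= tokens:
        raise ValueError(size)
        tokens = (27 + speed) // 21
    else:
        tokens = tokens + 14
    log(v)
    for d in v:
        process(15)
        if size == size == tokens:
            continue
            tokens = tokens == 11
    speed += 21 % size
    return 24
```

if size == size and size == tokens:

Transformed code:
def op(v, speed, size, tokens):
    speed = tokens * size
    size -= record(40)
    if 12 >= tokens:
        raise ValueError(size)
    else:
        tokens = tokens + 14
    log(v)
    for d in v:
        process(15)
        if size == size and size == tokens:
            continue
    speed += 21 % size
    return 24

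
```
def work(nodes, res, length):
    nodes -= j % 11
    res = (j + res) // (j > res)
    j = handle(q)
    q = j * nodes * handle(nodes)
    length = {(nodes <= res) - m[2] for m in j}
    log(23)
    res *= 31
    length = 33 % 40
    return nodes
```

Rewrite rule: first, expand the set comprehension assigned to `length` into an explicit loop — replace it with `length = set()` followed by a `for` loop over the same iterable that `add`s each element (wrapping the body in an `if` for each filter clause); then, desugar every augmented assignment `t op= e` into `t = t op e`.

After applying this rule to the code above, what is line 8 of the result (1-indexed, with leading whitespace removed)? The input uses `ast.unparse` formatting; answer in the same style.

length.add((nodes <= res) - m[2])

Transformed code:
def work(nodes, res, length):
    nodes = nodes - j % 11
    res = (j + res) // (j > res)
    j = handle(q)
    q = j * nodes * handle(nodes)
    length = set()
    for m in j:
        length.add((nodes <= res) - m[2])
    log(23)
    res = res * 31
    length = 33 % 40
    return nodes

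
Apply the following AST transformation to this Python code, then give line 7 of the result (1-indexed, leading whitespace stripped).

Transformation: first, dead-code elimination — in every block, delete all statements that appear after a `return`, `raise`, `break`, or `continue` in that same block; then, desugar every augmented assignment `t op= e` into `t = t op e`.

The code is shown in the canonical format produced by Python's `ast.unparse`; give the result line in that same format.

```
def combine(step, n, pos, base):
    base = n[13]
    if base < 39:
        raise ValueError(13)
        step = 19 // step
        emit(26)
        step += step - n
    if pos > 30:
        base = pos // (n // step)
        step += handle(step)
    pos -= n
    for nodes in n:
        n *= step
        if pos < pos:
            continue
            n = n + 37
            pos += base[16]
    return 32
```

step = step + handle(step)

Transformed code:
def combine(step, n, pos, base):
    base = n[13]
    if base < 39:
        raise ValueError(13)
    if pos > 30:
        base = pos // (n // step)
        step = step + handle(step)
    pos = pos - n
    for nodes in n:
        n = n * step
        if pos < pos:
            continue
    return 32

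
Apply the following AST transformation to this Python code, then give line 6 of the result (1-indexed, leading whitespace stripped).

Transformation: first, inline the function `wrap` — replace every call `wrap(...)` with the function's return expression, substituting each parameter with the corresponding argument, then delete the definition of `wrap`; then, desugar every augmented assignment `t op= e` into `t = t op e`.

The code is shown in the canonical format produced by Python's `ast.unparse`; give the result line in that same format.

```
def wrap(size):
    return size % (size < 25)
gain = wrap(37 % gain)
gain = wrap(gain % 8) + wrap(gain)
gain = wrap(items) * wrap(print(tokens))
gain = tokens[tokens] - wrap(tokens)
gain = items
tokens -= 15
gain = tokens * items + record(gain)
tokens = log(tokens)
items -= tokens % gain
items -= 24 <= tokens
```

tokens = tokens - 15

Transformed code:
gain = 37 % gain % (37 % gain < 25)
gain = gain % 8 % (gain % 8 < 25) + gain % (gain < 25)
gain = items % (items < 25) * (print(tokens) % (print(tokens) < 25))
gain = tokens[tokens] - tokens % (tokens < 25)
gain = items
tokens = tokens - 15
gain = tokens * items + record(gain)
tokens = log(tokens)
items = items - tokens % gain
items = items - (24 <= tokens)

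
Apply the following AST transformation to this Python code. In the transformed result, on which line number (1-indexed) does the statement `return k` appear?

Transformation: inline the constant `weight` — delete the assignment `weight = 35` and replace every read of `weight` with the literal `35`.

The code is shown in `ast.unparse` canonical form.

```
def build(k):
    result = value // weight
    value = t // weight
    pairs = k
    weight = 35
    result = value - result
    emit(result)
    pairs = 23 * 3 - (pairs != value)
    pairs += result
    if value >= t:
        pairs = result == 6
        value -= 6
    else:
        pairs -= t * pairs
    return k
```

Transformed code:
def build(k):
    result = value // 35
    value = t // 35
    pairs = k
    result = value - result
    emit(result)
    pairs = 23 * 3 - (pairs != value)
    pairs += result
    if value >= t:
        pairs = result == 6
        value -= 6
    else:
        pairs -= t * pairs
    return k

14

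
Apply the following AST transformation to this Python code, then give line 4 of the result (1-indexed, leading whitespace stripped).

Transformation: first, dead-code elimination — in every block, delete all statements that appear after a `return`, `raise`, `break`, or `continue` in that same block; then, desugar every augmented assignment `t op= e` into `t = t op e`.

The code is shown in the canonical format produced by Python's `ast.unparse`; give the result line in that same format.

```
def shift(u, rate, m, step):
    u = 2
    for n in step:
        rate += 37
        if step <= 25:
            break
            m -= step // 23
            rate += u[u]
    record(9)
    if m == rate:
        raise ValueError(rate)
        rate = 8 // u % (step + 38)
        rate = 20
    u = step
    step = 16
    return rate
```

rate = rate + 37

Transformed code:
def shift(u, rate, m, step):
    u = 2
    for n in step:
        rate = rate + 37
        if step <= 25:
            break
    record(9)
    if m == rate:
        raise ValueError(rate)
    u = step
    step = 16
    return rate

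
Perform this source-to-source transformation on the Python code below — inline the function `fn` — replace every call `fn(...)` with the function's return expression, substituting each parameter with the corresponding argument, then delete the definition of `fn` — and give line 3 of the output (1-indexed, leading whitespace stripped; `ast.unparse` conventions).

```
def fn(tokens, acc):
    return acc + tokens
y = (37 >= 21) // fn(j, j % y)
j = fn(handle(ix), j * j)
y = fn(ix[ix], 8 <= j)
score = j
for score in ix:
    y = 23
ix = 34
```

y = (8 <= j) + ix[ix]

Transformed code:
y = (37 >= 21) // (j % y + j)
j = j * j + handle(ix)
y = (8 <= j) + ix[ix]
score = j
for score in ix:
    y = 23
ix = 34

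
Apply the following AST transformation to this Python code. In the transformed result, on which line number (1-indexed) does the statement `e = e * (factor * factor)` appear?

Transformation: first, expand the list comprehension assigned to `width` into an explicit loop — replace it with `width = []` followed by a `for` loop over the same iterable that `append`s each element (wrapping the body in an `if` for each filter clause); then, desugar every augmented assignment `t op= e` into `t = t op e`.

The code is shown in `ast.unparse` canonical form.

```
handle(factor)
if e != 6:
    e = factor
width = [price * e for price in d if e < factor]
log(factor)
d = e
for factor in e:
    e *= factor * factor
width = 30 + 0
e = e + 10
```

Transformed code:
handle(factor)
if e != 6:
    e = factor
width = []
for price in d:
    if e < factor:
        width.append(price * e)
log(factor)
d = e
for factor in e:
    e = e * (factor * factor)
width = 30 + 0
e = e + 10

11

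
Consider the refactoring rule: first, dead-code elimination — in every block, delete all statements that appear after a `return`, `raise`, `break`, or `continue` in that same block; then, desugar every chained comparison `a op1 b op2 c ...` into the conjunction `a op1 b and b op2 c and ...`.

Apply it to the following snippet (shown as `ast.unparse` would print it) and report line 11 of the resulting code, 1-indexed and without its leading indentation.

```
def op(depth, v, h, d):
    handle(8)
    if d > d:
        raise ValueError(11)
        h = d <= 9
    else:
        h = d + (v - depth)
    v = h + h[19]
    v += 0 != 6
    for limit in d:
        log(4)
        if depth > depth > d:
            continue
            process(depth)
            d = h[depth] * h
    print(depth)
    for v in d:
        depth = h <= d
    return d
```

Transformed code:
def op(depth, v, h, d):
    handle(8)
    if d > d:
        raise ValueError(11)
    else:
        h = d + (v - depth)
    v = h + h[19]
    v += 0 != 6
    for limit in d:
        log(4)
        if depth > depth and depth > d:
            continue
    print(depth)
    for v in d:
        depth = h <= d
    return d

if depth > depth and depth > d:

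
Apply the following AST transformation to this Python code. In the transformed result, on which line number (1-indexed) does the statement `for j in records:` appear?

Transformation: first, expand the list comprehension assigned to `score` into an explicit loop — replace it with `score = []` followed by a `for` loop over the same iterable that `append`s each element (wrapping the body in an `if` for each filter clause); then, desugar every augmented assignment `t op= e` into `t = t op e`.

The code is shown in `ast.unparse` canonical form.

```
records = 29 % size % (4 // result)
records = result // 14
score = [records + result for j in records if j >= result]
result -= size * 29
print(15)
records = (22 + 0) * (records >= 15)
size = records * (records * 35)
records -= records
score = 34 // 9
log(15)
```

Transformed code:
records = 29 % size % (4 // result)
records = result // 14
score = []
for j in records:
    if j >= result:
        score.append(records + result)
result = result - size * 29
print(15)
records = (22 + 0) * (records >= 15)
size = records * (records * 35)
records = records - records
score = 34 // 9
log(15)

4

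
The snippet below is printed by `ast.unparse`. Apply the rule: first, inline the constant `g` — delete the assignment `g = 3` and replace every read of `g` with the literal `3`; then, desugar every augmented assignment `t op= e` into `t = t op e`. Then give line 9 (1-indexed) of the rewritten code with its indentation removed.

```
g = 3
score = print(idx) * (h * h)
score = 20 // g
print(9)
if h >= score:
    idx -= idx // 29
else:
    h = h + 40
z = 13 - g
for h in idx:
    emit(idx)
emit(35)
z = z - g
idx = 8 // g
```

Transformed code:
score = print(idx) * (h * h)
score = 20 // 3
print(9)
if h >= score:
    idx = idx - idx // 29
else:
    h = h + 40
z = 13 - 3
for h in idx:
    emit(idx)
emit(35)
z = z - 3
idx = 8 // 3

for h in idx:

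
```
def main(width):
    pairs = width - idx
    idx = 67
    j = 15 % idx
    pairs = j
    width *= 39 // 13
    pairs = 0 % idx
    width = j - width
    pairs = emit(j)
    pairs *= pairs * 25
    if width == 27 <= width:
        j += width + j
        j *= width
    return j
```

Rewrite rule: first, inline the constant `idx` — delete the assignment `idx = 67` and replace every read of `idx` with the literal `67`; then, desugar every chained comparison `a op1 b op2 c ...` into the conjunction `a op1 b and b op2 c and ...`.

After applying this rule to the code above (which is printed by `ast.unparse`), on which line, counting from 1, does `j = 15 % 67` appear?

Transformed code:
def main(width):
    pairs = width - 67
    j = 15 % 67
    pairs = j
    width *= 39 // 13
    pairs = 0 % 67
    width = j - width
    pairs = emit(j)
    pairs *= pairs * 25
    if width == 27 and 27 <= width:
        j += width + j
        j *= width
    return j

3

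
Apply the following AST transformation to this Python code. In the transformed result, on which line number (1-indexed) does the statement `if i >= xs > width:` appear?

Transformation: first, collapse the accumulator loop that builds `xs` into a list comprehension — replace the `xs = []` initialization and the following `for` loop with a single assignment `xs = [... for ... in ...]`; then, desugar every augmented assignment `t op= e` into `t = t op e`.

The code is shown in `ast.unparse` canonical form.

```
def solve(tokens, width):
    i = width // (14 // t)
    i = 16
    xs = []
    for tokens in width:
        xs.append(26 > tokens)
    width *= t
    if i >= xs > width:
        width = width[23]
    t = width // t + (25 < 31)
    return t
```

6

Transformed code:
def solve(tokens, width):
    i = width // (14 // t)
    i = 16
    xs = [26 > tokens for tokens in width]
    width = width * t
    if i >= xs > width:
        width = width[23]
    t = width // t + (25 < 31)
    return t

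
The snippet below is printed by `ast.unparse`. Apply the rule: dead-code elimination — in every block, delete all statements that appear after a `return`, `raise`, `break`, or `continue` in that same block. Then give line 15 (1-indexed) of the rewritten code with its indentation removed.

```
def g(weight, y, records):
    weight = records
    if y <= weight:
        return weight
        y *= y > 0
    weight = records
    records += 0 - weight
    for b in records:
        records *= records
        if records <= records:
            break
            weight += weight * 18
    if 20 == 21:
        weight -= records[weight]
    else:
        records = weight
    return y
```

Transformed code:
def g(weight, y, records):
    weight = records
    if y <= weight:
        return weight
    weight = records
    records += 0 - weight
    for b in records:
        records *= records
        if records <= records:
            break
    if 20 == 21:
        weight -= records[weight]
    else:
        records = weight
    return y

return y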